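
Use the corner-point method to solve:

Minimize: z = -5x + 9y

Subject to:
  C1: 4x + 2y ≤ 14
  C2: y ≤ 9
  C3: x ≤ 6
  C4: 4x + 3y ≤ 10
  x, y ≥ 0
x = 2.5, y = 0, z = -12.5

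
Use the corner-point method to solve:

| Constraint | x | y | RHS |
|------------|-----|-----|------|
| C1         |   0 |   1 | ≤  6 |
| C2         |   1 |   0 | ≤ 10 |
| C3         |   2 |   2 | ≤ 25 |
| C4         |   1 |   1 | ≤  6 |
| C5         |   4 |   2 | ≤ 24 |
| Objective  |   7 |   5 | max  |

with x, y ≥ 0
Each vertex is the intersection of two constraint boundaries that also satisfies all remaining constraints:
  x = 0 and y = 0 → (0, 0)
  x + y = 6 and 4x + 2y = 24 → (6, 0)
  y = 6 and x + y = 6 → (0, 6)

Evaluating z = 7x + 5y at each vertex:
  (0, 0): z = 0
  (6, 0): z = 42
  (0, 6): z = 30

The maximum is at (6, 0) with z = 42.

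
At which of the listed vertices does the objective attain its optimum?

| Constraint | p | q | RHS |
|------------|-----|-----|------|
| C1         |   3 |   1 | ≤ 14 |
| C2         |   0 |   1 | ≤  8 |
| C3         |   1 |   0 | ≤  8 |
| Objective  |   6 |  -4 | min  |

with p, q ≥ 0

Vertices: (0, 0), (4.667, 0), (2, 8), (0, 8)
Evaluating z = 6p - 4q at each vertex:
  (0, 0): z = 0
  (4.667, 0): z = 28
  (2, 8): z = -20
  (0, 8): z = -32

The smallest value is z = -32, attained at (0, 8).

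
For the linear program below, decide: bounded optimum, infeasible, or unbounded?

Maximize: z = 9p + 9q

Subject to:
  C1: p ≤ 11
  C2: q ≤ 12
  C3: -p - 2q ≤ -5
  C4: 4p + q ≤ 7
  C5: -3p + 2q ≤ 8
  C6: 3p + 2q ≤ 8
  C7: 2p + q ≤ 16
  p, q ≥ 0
The point (0, 4) satisfies every constraint, so the LP is feasible; the constraints give p ≤ 11 and q ≤ 12, which with p, q ≥ 0 keep the feasible region inside a bounded box. A feasible, bounded LP attains a finite optimum at a vertex.

Evaluating z = 9p + 9q at each vertex:
  (0, 2.5): z = 22.5
  (1.286, 1.857): z = 28.29
  (1.2, 2.2): z = 30.6
  (0, 4): z = 36

Feasible with finite optimum z* = 36 at (0, 4).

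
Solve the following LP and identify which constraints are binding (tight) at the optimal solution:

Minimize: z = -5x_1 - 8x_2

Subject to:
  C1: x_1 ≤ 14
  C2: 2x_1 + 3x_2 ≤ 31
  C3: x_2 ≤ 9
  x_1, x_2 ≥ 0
Optimal: x_1 = 2, x_2 = 9
Slack at optimum:
  C1: slack = 12
  C2: slack = 0 (binding)
  C3: slack = 0 (binding)
  x_1 ≥ 0: x_1 = 2
  x_2 ≥ 0: x_2 = 9
Binding constraints: C2, C3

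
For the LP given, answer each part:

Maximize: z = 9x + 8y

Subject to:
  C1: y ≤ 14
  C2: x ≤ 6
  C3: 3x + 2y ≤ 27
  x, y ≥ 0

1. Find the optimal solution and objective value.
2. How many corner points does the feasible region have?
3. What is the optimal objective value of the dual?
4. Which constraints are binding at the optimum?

1. x = 0, y = 13.5, z = 108
2. 4
3. 108 (by strong duality, equal to the primal optimum)
4. C3, x ≥ 0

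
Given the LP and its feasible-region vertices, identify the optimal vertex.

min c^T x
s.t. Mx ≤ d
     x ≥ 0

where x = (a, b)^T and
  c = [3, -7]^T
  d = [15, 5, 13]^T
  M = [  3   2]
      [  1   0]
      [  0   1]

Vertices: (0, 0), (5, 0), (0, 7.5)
(0, 7.5) with z = -52.5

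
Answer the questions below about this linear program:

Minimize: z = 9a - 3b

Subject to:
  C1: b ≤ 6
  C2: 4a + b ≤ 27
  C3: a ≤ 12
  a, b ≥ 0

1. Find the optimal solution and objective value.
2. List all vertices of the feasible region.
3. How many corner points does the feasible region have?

1. a = 0, b = 6, z = -18
2. (0, 0), (6.75, 0), (5.25, 6), (0, 6)
3. 4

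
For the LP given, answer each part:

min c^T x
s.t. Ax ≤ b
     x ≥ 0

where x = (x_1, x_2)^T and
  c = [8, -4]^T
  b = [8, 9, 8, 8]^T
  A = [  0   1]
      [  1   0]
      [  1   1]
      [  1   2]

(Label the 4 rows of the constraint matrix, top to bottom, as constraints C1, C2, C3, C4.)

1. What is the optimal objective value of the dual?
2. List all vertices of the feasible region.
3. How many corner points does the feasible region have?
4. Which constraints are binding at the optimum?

1. -16 (by strong duality, equal to the primal optimum)
2. (0, 0), (8, 0), (0, 4)
3. 3
4. C4, x_1 ≥ 0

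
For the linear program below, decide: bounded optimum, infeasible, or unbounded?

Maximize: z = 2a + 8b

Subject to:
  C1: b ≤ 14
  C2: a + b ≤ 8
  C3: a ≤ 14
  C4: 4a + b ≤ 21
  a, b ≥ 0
The point (0, 8) satisfies every constraint, so the LP is feasible; the constraints give a ≤ 14 and b ≤ 14, which with a, b ≥ 0 keep the feasible region inside a bounded box. A feasible, bounded LP attains a finite optimum at a vertex.

Evaluating z = 2a + 8b at each vertex:
  (0, 0): z = 0
  (5.25, 0): z = 10.5
  (4.333, 3.667): z = 38
  (0, 8): z = 64

Feasible with finite optimum z* = 64 at (0, 8).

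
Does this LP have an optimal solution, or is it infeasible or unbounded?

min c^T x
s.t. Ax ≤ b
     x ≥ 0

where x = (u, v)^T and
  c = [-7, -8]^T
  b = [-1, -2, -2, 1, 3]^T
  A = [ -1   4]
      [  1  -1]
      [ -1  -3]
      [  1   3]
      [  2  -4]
One constraint requires u + 3v ≤ 1, while the constraint -u - 3v ≤ -2 is equivalent to u + 3v ≥ 2. Together they would need 2 ≤ u + 3v ≤ 1, which is impossible since 2 > 1. No point satisfies all constraints.

The feasible region is empty; the LP is infeasible.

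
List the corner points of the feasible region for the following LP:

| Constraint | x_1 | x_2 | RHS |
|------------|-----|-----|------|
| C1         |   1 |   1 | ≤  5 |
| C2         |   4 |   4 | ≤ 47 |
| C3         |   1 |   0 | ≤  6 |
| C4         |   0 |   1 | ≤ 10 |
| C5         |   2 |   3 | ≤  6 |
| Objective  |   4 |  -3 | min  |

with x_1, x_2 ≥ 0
Each vertex is the intersection of two constraint boundaries that also satisfies all remaining constraints:
  x_1 = 0 and x_2 = 0 → (0, 0)
  2x_1 + 3x_2 = 6 and x_2 = 0 → (3, 0)
  2x_1 + 3x_2 = 6 and x_1 = 0 → (0, 2)

Vertices: (0, 0), (3, 0), (0, 2)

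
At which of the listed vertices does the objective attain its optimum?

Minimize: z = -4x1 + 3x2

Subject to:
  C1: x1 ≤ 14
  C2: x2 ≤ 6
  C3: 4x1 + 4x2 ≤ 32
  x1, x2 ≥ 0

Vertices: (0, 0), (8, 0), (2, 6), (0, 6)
(8, 0) with z = -32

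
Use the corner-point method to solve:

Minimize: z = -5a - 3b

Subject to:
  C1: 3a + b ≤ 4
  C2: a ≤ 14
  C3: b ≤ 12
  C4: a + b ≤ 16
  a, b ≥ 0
a = 0, b = 4, z = -12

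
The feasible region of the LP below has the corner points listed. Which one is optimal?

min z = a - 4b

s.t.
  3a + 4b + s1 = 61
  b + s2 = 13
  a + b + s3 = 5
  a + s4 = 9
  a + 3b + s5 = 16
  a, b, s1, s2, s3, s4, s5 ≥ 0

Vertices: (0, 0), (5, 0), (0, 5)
Evaluating z = a - 4b at each vertex:
  (0, 0): z = 0
  (5, 0): z = 5
  (0, 5): z = -20

The smallest value is z = -20, attained at (0, 5).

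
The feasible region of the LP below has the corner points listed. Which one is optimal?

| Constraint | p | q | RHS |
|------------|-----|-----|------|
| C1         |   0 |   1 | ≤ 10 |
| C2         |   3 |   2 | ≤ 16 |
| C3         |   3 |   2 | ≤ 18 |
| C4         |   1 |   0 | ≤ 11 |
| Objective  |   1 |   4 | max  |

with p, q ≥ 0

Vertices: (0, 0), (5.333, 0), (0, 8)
Evaluating z = p + 4q at each vertex:
  (0, 0): z = 0
  (5.333, 0): z = 5.333
  (0, 8): z = 32

The largest value is z = 32, attained at (0, 8).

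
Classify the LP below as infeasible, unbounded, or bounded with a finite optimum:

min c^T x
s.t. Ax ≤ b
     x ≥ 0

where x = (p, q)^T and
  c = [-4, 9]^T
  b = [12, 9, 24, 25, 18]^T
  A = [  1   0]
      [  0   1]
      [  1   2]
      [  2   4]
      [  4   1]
The point (4.5, 0) satisfies every constraint, so the LP is feasible; the constraints give p ≤ 12 and q ≤ 9, which with p, q ≥ 0 keep the feasible region inside a bounded box. A feasible, bounded LP attains a finite optimum at a vertex.

Evaluating z = -4p + 9q at each vertex:
  (0, 0): z = 0
  (4.5, 0): z = -18
  (3.357, 4.571): z = 27.71
  (0, 6.25): z = 56.25

Feasible with finite optimum z* = -18 at (4.5, 0).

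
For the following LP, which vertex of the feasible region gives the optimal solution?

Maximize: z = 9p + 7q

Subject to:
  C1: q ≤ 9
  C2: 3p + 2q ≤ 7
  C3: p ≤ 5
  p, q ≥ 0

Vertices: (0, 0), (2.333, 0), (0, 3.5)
Evaluating z = 9p + 7q at each vertex:
  (0, 0): z = 0
  (2.333, 0): z = 21
  (0, 3.5): z = 24.5

The largest value is z = 24.5, attained at (0, 3.5).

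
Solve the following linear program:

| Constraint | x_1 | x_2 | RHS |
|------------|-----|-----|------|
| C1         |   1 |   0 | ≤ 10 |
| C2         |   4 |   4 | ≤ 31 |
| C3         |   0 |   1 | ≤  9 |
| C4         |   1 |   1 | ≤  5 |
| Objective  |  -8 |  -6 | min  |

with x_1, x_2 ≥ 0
x_1 = 5, x_2 = 0, z = -40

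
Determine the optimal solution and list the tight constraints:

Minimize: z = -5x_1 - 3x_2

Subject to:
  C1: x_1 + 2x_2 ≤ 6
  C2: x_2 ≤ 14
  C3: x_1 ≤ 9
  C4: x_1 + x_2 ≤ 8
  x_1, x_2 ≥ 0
Optimal: x_1 = 6, x_2 = 0
Slack at optimum:
  C1: slack = 0 (binding)
  C2: slack = 14
  C3: slack = 3
  C4: slack = 2
  x_1 ≥ 0: x_1 = 6
  x_2 ≥ 0: x_2 = 0 (binding)
Binding constraints: C1, x_2 ≥ 0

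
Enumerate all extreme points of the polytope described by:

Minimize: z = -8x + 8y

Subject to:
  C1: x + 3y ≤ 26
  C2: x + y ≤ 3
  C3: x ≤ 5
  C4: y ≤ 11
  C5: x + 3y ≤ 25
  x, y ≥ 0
Each vertex is the intersection of two constraint boundaries that also satisfies all remaining constraints:
  x = 0 and y = 0 → (0, 0)
  x + y = 3 and y = 0 → (3, 0)
  x + y = 3 and x = 0 → (0, 3)

Vertices: (0, 0), (3, 0), (0, 3)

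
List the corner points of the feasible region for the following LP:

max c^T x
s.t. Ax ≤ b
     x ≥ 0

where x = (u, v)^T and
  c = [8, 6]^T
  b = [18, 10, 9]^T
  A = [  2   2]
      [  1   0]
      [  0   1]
Each vertex is the intersection of two constraint boundaries that also satisfies all remaining constraints:
  u = 0 and v = 0 → (0, 0)
  2u + 2v = 18 and v = 0 → (9, 0)
  2u + 2v = 18 and v = 9 → (0, 9)

Vertices: (0, 0), (9, 0), (0, 9)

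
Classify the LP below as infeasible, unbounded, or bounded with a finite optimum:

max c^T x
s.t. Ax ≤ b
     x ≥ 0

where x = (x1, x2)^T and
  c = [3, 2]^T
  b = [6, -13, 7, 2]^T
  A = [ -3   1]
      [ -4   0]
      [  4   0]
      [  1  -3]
One constraint requires 4x1 ≤ 7, while the constraint -4x1 ≤ -13 is equivalent to 4x1 ≥ 13. Together they would need 13 ≤ 4x1 ≤ 7, which is impossible since 13 > 7. No point satisfies all constraints.

Infeasible — the constraint set is empty.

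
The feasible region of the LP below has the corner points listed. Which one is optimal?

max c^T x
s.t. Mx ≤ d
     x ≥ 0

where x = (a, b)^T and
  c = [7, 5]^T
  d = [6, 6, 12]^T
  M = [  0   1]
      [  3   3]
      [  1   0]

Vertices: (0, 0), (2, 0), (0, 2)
(2, 0) with z = 14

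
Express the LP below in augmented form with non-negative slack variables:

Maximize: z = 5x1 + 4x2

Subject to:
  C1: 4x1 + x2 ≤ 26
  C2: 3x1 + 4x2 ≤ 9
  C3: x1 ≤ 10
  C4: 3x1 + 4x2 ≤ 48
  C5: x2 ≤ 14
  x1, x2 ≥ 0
max z = 5x1 + 4x2

s.t.
  4x1 + x2 + s1 = 26
  3x1 + 4x2 + s2 = 9
  x1 + s3 = 10
  3x1 + 4x2 + s4 = 48
  x2 + s5 = 14
  x1, x2, s1, s2, s3, s4, s5 ≥ 0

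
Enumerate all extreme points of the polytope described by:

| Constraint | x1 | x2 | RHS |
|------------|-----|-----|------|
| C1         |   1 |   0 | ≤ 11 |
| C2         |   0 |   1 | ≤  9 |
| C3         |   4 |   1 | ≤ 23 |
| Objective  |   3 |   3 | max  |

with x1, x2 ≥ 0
Each vertex is the intersection of two constraint boundaries that also satisfies all remaining constraints:
  x1 = 0 and x2 = 0 → (0, 0)
  4x1 + x2 = 23 and x2 = 0 → (5.75, 0)
  x2 = 9 and 4x1 + x2 = 23 → (3.5, 9)
  x2 = 9 and x1 = 0 → (0, 9)

Vertices: (0, 0), (5.75, 0), (3.5, 9), (0, 9)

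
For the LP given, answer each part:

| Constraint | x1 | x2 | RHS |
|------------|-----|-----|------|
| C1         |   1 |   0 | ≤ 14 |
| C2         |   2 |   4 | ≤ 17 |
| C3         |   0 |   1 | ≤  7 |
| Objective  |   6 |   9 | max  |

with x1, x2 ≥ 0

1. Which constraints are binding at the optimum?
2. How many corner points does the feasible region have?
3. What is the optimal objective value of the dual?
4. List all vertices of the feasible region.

1. C2, x2 ≥ 0
2. 3
3. 51 (by strong duality, equal to the primal optimum)
4. (0, 0), (8.5, 0), (0, 4.25)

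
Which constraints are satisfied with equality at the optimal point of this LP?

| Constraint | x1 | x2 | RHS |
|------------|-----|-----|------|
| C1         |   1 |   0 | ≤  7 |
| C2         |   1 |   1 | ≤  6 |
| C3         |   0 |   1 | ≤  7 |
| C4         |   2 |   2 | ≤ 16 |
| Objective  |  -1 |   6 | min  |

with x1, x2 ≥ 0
Optimal: x1 = 6, x2 = 0
Slack at optimum:
  C1: slack = 1
  C2: slack = 0 (binding)
  C3: slack = 7
  C4: slack = 4
  x1 ≥ 0: x1 = 6
  x2 ≥ 0: x2 = 0 (binding)
Binding constraints: C2, x2 ≥ 0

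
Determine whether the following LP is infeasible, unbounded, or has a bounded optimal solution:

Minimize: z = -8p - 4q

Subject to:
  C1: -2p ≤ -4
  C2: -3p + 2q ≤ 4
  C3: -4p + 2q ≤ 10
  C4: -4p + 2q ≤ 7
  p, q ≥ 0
Feasible point: (2, 0) satisfies every constraint, so the LP is feasible.
Direction d = (1, 0): for each constraint row a, a·d ≤ 0 —
  (-2)(1) + (0)(0) = -2 ≤ 0
  (-3)(1) + (2)(0) = -3 ≤ 0
  (-4)(1) + (2)(0) = -4 ≤ 0
  (-4)(1) + (2)(0) = -4 ≤ 0
and d ≥ 0, so (2, 0) + t·d stays feasible for every t ≥ 0. Along this ray z = -8p - 4q changes by -8 per unit t, so z → −∞.

Unbounded — the objective can decrease without bound over the feasible region.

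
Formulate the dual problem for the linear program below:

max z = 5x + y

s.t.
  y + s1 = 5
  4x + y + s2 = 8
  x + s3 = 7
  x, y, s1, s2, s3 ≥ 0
Minimize: z = 5y1 + 8y2 + 7y3

Subject to:
  C1: -4y2 - y3 ≤ -5
  C2: -y1 - y2 ≤ -1
  y1, y2, y3 ≥ 0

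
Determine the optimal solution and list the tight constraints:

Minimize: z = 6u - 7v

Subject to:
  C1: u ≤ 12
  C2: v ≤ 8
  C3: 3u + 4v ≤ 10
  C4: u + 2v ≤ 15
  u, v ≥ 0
Optimal: u = 0, v = 2.5
Binding: C3, u ≥ 0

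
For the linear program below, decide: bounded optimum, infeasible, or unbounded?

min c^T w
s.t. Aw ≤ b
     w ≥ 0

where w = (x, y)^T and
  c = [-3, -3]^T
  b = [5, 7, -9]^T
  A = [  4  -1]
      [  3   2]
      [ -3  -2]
One constraint requires 3x + 2y ≤ 7, while the constraint -3x - 2y ≤ -9 is equivalent to 3x + 2y ≥ 9. Together they would need 9 ≤ 3x + 2y ≤ 7, which is impossible since 9 > 7. No point satisfies all constraints.

The feasible region is empty; the LP is infeasible.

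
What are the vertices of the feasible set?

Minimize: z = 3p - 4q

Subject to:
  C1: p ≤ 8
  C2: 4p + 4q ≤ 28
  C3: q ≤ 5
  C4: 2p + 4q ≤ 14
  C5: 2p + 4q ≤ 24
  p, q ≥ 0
Each vertex is the intersection of two constraint boundaries that also satisfies all remaining constraints:
  p = 0 and q = 0 → (0, 0)
  4p + 4q = 28 and 2p + 4q = 14 → (7, 0)
  2p + 4q = 14 and p = 0 → (0, 3.5)

Vertices: (0, 0), (7, 0), (0, 3.5)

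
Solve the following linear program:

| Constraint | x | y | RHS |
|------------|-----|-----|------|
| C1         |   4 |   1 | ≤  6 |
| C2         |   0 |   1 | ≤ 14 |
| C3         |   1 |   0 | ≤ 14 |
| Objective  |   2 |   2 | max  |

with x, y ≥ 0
Each vertex is the intersection of two constraint boundaries that also satisfies all remaining constraints:
  x = 0 and y = 0 → (0, 0)
  4x + y = 6 and y = 0 → (1.5, 0)
  4x + y = 6 and x = 0 → (0, 6)

Evaluating z = 2x + 2y at each vertex:
  (0, 0): z = 0
  (1.5, 0): z = 3
  (0, 6): z = 12

The maximum is at (0, 6) with z = 12.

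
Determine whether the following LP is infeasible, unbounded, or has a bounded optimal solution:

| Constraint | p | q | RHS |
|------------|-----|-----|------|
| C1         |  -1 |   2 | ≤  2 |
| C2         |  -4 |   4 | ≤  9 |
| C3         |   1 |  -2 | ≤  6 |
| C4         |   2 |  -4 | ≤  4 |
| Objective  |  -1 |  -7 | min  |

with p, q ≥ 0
Feasible point: (0, 0) satisfies every constraint, so the LP is feasible.
Direction d = (2, 1): for each constraint row a, a·d ≤ 0 —
  (-1)(2) + (2)(1) = 0 ≤ 0
  (-4)(2) + (4)(1) = -4 ≤ 0
  (1)(2) + (-2)(1) = 0 ≤ 0
  (2)(2) + (-4)(1) = 0 ≤ 0
and d ≥ 0, so (0, 0) + t·d stays feasible for every t ≥ 0. Along this ray z = -p - 7q changes by -9 per unit t, so z → −∞.

The LP is unbounded; z can be made arbitrarily small.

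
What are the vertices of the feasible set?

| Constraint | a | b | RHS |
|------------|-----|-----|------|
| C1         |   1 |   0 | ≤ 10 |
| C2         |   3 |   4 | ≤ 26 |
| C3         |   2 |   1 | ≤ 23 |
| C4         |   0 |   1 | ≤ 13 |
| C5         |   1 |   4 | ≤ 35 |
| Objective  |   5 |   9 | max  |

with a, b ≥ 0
Each vertex is the intersection of two constraint boundaries that also satisfies all remaining constraints:
  a = 0 and b = 0 → (0, 0)
  3a + 4b = 26 and b = 0 → (8.667, 0)
  3a + 4b = 26 and a = 0 → (0, 6.5)

Vertices: (0, 0), (8.667, 0), (0, 6.5)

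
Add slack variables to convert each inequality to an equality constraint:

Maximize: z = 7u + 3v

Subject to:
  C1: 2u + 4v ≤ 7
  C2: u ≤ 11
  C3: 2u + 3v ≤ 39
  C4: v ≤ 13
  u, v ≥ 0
max z = 7u + 3v

s.t.
  2u + 4v + s1 = 7
  u + s2 = 11
  2u + 3v + s3 = 39
  v + s4 = 13
  u, v, s1, s2, s3, s4 ≥ 0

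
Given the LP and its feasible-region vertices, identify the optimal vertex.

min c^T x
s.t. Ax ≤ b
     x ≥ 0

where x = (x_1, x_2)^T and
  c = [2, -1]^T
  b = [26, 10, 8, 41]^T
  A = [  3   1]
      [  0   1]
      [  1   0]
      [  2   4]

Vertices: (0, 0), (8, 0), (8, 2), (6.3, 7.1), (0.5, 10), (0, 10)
(0, 10) with z = -10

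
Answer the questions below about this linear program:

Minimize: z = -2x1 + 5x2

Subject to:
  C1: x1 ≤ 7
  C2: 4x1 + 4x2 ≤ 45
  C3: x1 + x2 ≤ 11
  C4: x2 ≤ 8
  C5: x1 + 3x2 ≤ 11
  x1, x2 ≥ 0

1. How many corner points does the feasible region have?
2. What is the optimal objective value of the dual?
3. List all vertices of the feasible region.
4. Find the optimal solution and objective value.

1. 4
2. -14 (by strong duality, equal to the primal optimum)
3. (0, 0), (7, 0), (7, 1.333), (0, 3.667)
4. x1 = 7, x2 = 0, z = -14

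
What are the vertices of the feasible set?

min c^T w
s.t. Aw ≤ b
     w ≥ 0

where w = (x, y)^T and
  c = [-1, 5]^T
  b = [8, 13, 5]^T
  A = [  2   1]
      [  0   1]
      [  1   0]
Each vertex is the intersection of two constraint boundaries that also satisfies all remaining constraints:
  x = 0 and y = 0 → (0, 0)
  2x + y = 8 and y = 0 → (4, 0)
  2x + y = 8 and x = 0 → (0, 8)

Vertices: (0, 0), (4, 0), (0, 8)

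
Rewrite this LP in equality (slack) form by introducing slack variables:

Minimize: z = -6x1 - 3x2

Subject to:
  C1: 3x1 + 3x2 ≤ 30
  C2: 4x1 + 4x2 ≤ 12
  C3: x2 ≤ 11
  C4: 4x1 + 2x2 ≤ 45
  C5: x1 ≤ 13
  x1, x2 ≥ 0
min z = -6x1 - 3x2

s.t.
  3x1 + 3x2 + s1 = 30
  4x1 + 4x2 + s2 = 12
  x2 + s3 = 11
  4x1 + 2x2 + s4 = 45
  x1 + s5 = 13
  x1, x2, s1, s2, s3, s4, s5 ≥ 0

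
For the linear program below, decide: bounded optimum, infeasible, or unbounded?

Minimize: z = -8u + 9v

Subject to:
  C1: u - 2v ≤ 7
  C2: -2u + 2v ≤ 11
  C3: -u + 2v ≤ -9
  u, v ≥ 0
C1 requires u - 2v ≤ 7, while C3 (-u + 2v ≤ -9) is equivalent to u - 2v ≥ 9. Together they would need 9 ≤ u - 2v ≤ 7, which is impossible since 9 > 7. No point satisfies all constraints.

Infeasible: no point satisfies all constraints simultaneously.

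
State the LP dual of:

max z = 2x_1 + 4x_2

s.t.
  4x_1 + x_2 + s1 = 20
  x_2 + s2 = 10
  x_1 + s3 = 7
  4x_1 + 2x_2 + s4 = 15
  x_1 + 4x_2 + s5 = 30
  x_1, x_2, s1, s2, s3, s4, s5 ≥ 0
Minimize: z = 20y1 + 10y2 + 7y3 + 15y4 + 30y5

Subject to:
  C1: -4y1 - y3 - 4y4 - y5 ≤ -2
  C2: -y1 - y2 - 2y4 - 4y5 ≤ -4
  y1, y2, y3, y4, y5 ≥ 0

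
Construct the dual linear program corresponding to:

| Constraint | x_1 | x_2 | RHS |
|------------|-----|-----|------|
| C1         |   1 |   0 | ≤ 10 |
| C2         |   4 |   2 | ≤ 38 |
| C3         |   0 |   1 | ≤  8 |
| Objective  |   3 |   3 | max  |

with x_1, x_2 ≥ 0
Minimize: z = 10y1 + 38y2 + 8y3

Subject to:
  C1: -y1 - 4y2 ≤ -3
  C2: -2y2 - y3 ≤ -3
  y1, y2, y3 ≥ 0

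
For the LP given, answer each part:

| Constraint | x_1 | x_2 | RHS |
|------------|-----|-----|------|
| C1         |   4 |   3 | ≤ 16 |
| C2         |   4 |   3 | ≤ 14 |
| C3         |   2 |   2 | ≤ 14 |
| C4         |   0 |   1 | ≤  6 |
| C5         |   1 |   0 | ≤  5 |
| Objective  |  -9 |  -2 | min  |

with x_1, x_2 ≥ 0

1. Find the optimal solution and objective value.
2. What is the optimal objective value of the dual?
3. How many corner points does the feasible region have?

1. x_1 = 3.5, x_2 = 0, z = -31.5
2. -31.5 (by strong duality, equal to the primal optimum)
3. 3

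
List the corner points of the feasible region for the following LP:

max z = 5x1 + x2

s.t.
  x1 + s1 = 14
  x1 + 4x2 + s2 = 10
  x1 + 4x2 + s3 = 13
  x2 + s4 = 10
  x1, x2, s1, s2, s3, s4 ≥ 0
Each vertex is the intersection of two constraint boundaries that also satisfies all remaining constraints:
  x1 = 0 and x2 = 0 → (0, 0)
  x1 + 4x2 = 10 and x2 = 0 → (10, 0)
  x1 + 4x2 = 10 and x1 = 0 → (0, 2.5)

Vertices: (0, 0), (10, 0), (0, 2.5)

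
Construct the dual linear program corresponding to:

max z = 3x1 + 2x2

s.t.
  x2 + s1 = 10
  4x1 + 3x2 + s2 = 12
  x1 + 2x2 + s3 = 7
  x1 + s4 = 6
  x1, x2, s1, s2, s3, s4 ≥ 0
Minimize: z = 10y1 + 12y2 + 7y3 + 6y4

Subject to:
  C1: -4y2 - y3 - y4 ≤ -3
  C2: -y1 - 3y2 - 2y3 ≤ -2
  y1, y2, y3, y4 ≥ 0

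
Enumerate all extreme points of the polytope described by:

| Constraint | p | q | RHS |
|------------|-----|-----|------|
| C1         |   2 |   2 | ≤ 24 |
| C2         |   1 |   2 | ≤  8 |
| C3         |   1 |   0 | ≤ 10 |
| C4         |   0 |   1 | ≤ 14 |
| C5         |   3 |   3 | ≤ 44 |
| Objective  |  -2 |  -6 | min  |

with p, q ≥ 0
Each vertex is the intersection of two constraint boundaries that also satisfies all remaining constraints:
  p = 0 and q = 0 → (0, 0)
  p + 2q = 8 and q = 0 → (8, 0)
  p + 2q = 8 and p = 0 → (0, 4)

Vertices: (0, 0), (8, 0), (0, 4)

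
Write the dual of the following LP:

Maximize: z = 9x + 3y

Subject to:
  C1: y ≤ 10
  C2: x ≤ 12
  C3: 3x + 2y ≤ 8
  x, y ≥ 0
Minimize: z = 10y1 + 12y2 + 8y3

Subject to:
  C1: -y2 - 3y3 ≤ -9
  C2: -y1 - 2y3 ≤ -3
  y1, y2, y3 ≥ 0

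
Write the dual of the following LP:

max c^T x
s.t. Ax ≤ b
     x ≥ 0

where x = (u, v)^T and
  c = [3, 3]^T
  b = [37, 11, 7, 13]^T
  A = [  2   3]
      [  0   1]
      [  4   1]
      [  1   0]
Minimize: z = 37y1 + 11y2 + 7y3 + 13y4

Subject to:
  C1: -2y1 - 4y3 - y4 ≤ -3
  C2: -3y1 - y2 - y3 ≤ -3
  y1, y2, y3, y4 ≥ 0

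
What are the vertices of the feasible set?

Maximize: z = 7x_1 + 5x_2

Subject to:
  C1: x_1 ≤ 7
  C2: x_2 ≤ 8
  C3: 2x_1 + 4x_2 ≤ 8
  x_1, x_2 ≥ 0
Each vertex is the intersection of two constraint boundaries that also satisfies all remaining constraints:
  x_1 = 0 and x_2 = 0 → (0, 0)
  2x_1 + 4x_2 = 8 and x_2 = 0 → (4, 0)
  2x_1 + 4x_2 = 8 and x_1 = 0 → (0, 2)

Vertices: (0, 0), (4, 0), (0, 2)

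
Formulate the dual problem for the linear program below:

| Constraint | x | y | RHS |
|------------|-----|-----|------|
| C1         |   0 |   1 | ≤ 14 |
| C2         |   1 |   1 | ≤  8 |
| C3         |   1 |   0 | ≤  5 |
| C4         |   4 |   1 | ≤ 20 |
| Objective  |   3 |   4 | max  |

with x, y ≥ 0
Minimize: z = 14y1 + 8y2 + 5y3 + 20y4

Subject to:
  C1: -y2 - y3 - 4y4 ≤ -3
  C2: -y1 - y2 - y4 ≤ -4
  y1, y2, y3, y4 ≥ 0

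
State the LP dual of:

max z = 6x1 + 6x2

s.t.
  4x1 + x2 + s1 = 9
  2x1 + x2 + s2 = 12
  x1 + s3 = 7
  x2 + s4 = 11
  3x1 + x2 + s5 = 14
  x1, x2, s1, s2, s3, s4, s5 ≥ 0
Minimize: z = 9y1 + 12y2 + 7y3 + 11y4 + 14y5

Subject to:
  C1: -4y1 - 2y2 - y3 - 3y5 ≤ -6
  C2: -y1 - y2 - y4 - y5 ≤ -6
  y1, y2, y3, y4, y5 ≥ 0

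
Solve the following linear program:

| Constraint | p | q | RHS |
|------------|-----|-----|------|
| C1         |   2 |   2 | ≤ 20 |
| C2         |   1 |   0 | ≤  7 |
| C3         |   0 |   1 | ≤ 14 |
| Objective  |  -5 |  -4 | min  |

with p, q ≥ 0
p = 7, q = 3, z = -47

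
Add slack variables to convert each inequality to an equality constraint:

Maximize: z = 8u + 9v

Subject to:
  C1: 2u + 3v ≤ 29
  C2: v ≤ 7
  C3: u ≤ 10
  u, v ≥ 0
max z = 8u + 9v

s.t.
  2u + 3v + s1 = 29
  v + s2 = 7
  u + s3 = 10
  u, v, s1, s2, s3 ≥ 0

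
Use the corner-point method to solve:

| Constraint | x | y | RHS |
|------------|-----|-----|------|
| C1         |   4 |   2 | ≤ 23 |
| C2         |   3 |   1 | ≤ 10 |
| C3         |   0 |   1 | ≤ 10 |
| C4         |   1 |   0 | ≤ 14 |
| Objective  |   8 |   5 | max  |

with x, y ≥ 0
x = 0, y = 10, z = 50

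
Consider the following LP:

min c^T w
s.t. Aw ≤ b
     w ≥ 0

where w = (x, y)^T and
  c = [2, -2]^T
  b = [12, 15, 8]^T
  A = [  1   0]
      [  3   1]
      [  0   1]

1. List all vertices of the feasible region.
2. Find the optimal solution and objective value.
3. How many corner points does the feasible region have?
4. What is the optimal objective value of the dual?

1. (0, 0), (5, 0), (2.333, 8), (0, 8)
2. x = 0, y = 8, z = -16
3. 4
4. -16 (by strong duality, equal to the primal optimum)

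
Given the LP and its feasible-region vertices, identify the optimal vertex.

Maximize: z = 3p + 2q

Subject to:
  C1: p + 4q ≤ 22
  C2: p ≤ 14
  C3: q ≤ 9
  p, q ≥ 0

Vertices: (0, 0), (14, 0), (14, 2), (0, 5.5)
Evaluating z = 3p + 2q at each vertex:
  (0, 0): z = 0
  (14, 0): z = 42
  (14, 2): z = 46
  (0, 5.5): z = 11

The largest value is z = 46, attained at (14, 2).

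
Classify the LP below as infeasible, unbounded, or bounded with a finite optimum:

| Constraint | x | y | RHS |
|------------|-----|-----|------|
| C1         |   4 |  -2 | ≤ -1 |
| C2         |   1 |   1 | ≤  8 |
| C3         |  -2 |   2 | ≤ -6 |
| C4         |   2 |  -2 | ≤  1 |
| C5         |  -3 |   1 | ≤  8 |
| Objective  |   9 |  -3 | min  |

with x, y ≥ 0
C4 requires 2x - 2y ≤ 1, while C3 (-2x + 2y ≤ -6) is equivalent to 2x - 2y ≥ 6. Together they would need 6 ≤ 2x - 2y ≤ 1, which is impossible since 6 > 1. No point satisfies all constraints.

The feasible region is empty; the LP is infeasible.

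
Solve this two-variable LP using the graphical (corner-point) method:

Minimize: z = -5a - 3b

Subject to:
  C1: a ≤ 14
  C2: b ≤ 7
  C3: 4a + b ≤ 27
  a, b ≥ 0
a = 5, b = 7, z = -46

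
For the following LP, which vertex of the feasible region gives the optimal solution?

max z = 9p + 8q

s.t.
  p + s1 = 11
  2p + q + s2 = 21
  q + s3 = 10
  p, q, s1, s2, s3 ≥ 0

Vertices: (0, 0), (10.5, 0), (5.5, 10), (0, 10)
(5.5, 10) with z = 129.5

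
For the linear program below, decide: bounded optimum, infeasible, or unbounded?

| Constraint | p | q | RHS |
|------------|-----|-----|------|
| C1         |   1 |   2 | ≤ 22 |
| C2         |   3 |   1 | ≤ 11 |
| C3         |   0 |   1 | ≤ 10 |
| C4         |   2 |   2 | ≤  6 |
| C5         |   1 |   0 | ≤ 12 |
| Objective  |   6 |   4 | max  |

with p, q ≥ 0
The point (3, 0) satisfies every constraint, so the LP is feasible; the constraints give p ≤ 12 and q ≤ 10, which with p, q ≥ 0 keep the feasible region inside a bounded box. A feasible, bounded LP attains a finite optimum at a vertex.

Evaluating z = 6p + 4q at each vertex:
  (0, 0): z = 0
  (3, 0): z = 18
  (0, 3): z = 12

The LP has an optimal solution: (3, 0) with z = 18.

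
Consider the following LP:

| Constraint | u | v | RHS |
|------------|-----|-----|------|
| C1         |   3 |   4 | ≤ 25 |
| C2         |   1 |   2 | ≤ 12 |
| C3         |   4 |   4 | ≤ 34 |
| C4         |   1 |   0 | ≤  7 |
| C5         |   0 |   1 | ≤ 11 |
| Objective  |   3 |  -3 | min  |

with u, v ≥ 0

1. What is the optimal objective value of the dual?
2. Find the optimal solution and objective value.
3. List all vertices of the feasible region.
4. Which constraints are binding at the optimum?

1. -18 (by strong duality, equal to the primal optimum)
2. u = 0, v = 6, z = -18
3. (0, 0), (7, 0), (7, 1), (1, 5.5), (0, 6)
4. C2, u ≥ 0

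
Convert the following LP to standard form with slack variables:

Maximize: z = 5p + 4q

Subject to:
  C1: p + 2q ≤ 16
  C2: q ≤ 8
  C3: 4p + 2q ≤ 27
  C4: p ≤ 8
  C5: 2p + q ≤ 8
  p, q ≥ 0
max z = 5p + 4q

s.t.
  p + 2q + s1 = 16
  q + s2 = 8
  4p + 2q + s3 = 27
  p + s4 = 8
  2p + q + s5 = 8
  p, q, s1, s2, s3, s4, s5 ≥ 0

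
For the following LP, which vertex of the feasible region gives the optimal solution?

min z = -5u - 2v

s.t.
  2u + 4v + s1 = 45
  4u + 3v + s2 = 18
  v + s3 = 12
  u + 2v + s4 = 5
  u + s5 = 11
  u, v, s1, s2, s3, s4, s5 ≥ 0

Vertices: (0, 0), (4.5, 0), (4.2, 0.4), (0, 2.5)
(4.5, 0) with z = -22.5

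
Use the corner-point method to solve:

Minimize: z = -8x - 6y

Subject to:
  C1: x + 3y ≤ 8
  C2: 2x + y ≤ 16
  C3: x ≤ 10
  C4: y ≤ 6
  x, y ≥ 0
Each vertex is the intersection of two constraint boundaries that also satisfies all remaining constraints:
  x = 0 and y = 0 → (0, 0)
  x + 3y = 8 and 2x + y = 16 → (8, 0)
  x + 3y = 8 and x = 0 → (0, 2.667)

Evaluating z = -8x - 6y at each vertex:
  (0, 0): z = 0
  (8, 0): z = -64
  (0, 2.667): z = -16

The minimum is at (8, 0) with z = -64.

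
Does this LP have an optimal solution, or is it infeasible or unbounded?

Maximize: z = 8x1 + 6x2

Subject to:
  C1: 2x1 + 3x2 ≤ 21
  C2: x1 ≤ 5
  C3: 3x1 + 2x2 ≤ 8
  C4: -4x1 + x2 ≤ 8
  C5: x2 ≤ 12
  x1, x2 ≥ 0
The point (0, 4) satisfies every constraint, so the LP is feasible; the constraints give x1 ≤ 5 and x2 ≤ 12, which with x1, x2 ≥ 0 keep the feasible region inside a bounded box. A feasible, bounded LP attains a finite optimum at a vertex.

Bounded optimum: z* = 24 at (0, 4).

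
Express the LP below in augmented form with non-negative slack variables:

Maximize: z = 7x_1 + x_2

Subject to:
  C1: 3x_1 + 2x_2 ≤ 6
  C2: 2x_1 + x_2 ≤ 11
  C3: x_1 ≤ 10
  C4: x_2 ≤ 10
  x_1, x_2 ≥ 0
max z = 7x_1 + x_2

s.t.
  3x_1 + 2x_2 + s1 = 6
  2x_1 + x_2 + s2 = 11
  x_1 + s3 = 10
  x_2 + s4 = 10
  x_1, x_2, s1, s2, s3, s4 ≥ 0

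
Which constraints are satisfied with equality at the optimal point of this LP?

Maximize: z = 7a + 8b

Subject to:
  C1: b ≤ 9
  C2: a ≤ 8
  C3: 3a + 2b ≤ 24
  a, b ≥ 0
Optimal: a = 2, b = 9
Slack at optimum:
  C1: slack = 0 (binding)
  C2: slack = 6
  C3: slack = 0 (binding)
  a ≥ 0: a = 2
  b ≥ 0: b = 9
Binding constraints: C1, C3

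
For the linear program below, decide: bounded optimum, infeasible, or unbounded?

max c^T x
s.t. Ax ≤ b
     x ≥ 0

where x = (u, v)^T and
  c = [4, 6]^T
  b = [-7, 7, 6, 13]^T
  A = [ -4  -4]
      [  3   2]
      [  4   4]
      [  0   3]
One constraint requires 4u + 4v ≤ 6, while the constraint -4u - 4v ≤ -7 is equivalent to 4u + 4v ≥ 7. Together they would need 7 ≤ 4u + 4v ≤ 6, which is impossible since 7 > 6. No point satisfies all constraints.

Infeasible: no point satisfies all constraints simultaneously.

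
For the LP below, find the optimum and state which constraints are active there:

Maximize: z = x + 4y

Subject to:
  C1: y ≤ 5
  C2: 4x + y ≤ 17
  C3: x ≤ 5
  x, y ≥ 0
Optimal: x = 3, y = 5
Binding: C1, C2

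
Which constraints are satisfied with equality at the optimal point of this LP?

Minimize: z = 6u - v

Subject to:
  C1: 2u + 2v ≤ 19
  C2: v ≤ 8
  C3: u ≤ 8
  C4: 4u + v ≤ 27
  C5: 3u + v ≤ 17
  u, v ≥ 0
Optimal: u = 0, v = 8
Slack at optimum:
  C1: slack = 3
  C2: slack = 0 (binding)
  C3: slack = 8
  C4: slack = 19
  C5: slack = 9
  u ≥ 0: u = 0 (binding)
  v ≥ 0: v = 8
Binding constraints: C2, u ≥ 0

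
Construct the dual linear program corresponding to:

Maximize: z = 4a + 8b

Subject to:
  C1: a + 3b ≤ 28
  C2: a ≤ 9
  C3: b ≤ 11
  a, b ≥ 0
Minimize: z = 28y1 + 9y2 + 11y3

Subject to:
  C1: -y1 - y2 ≤ -4
  C2: -3y1 - y3 ≤ -8
  y1, y2, y3 ≥ 0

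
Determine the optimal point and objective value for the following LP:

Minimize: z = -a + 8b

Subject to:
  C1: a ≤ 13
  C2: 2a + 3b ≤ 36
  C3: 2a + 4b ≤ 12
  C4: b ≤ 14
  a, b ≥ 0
Each vertex is the intersection of two constraint boundaries that also satisfies all remaining constraints:
  a = 0 and b = 0 → (0, 0)
  2a + 4b = 12 and b = 0 → (6, 0)
  2a + 4b = 12 and a = 0 → (0, 3)

Evaluating z = -a + 8b at each vertex:
  (0, 0): z = 0
  (6, 0): z = -6
  (0, 3): z = 24

The minimum is at (6, 0) with z = -6.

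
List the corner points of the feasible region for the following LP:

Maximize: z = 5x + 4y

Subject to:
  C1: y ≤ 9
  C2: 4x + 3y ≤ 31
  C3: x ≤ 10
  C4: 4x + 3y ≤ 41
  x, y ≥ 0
Each vertex is the intersection of two constraint boundaries that also satisfies all remaining constraints:
  x = 0 and y = 0 → (0, 0)
  4x + 3y = 31 and y = 0 → (7.75, 0)
  y = 9 and 4x + 3y = 31 → (1, 9)
  y = 9 and x = 0 → (0, 9)

Vertices: (0, 0), (7.75, 0), (1, 9), (0, 9)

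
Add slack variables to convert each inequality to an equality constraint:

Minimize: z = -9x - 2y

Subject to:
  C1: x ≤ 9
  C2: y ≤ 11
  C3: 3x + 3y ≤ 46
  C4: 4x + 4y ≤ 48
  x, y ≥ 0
min z = -9x - 2y

s.t.
  x + s1 = 9
  y + s2 = 11
  3x + 3y + s3 = 46
  4x + 4y + s4 = 48
  x, y, s1, s2, s3, s4 ≥ 0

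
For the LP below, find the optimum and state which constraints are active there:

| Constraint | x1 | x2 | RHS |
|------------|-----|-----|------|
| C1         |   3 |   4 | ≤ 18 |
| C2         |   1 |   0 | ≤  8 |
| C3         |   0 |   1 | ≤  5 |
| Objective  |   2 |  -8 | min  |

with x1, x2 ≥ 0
Optimal: x1 = 0, x2 = 4.5
Slack at optimum:
  C1: slack = 0 (binding)
  C2: slack = 8
  C3: slack = 0.5
  x1 ≥ 0: x1 = 0 (binding)
  x2 ≥ 0: x2 = 4.5
Binding constraints: C1, x1 ≥ 0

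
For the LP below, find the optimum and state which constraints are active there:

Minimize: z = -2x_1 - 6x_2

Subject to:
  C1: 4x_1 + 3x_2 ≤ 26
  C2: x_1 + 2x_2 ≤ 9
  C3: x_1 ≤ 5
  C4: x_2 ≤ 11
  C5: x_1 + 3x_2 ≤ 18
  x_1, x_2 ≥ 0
Optimal: x_1 = 0, x_2 = 4.5
Slack at optimum:
  C1: slack = 12.5
  C2: slack = 0 (binding)
  C3: slack = 5
  C4: slack = 6.5
  C5: slack = 4.5
  x_1 ≥ 0: x_1 = 0 (binding)
  x_2 ≥ 0: x_2 = 4.5
Binding constraints: C2, x_1 ≥ 0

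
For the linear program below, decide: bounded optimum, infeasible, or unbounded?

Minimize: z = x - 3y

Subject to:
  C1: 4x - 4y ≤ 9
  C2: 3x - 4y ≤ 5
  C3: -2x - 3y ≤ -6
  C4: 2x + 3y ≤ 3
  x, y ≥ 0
C4 requires 2x + 3y ≤ 3, while C3 (-2x - 3y ≤ -6) is equivalent to 2x + 3y ≥ 6. Together they would need 6 ≤ 2x + 3y ≤ 3, which is impossible since 6 > 3. No point satisfies all constraints.

Infeasible — the constraint set is empty.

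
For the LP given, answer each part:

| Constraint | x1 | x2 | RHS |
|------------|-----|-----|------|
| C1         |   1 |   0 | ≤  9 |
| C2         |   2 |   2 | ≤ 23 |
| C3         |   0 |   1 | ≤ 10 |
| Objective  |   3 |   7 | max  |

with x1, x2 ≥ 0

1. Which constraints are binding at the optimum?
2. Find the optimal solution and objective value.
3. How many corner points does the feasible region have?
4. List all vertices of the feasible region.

1. C2, C3
2. x1 = 1.5, x2 = 10, z = 74.5
3. 5
4. (0, 0), (9, 0), (9, 2.5), (1.5, 10), (0, 10)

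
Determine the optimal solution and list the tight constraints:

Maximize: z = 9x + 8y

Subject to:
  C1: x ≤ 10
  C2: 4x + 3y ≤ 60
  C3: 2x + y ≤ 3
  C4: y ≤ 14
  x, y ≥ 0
Optimal: x = 0, y = 3
Slack at optimum:
  C1: slack = 10
  C2: slack = 51
  C3: slack = 0 (binding)
  C4: slack = 11
  x ≥ 0: x = 0 (binding)
  y ≥ 0: y = 3
Binding constraints: C3, x ≥ 0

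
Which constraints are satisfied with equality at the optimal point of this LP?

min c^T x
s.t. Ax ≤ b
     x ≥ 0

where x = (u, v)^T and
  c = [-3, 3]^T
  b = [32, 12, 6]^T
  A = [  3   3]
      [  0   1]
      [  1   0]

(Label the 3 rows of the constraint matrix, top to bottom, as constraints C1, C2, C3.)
Optimal: u = 6, v = 0
Binding: C3, v ≥ 0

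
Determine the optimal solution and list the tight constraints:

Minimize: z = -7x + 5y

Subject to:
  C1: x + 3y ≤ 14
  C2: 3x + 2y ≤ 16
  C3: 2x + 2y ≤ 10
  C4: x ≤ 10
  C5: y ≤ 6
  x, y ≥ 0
Optimal: x = 5, y = 0
Slack at optimum:
  C1: slack = 9
  C2: slack = 1
  C3: slack = 0 (binding)
  C4: slack = 5
  C5: slack = 6
  x ≥ 0: x = 5
  y ≥ 0: y = 0 (binding)
Binding constraints: C3, y ≥ 0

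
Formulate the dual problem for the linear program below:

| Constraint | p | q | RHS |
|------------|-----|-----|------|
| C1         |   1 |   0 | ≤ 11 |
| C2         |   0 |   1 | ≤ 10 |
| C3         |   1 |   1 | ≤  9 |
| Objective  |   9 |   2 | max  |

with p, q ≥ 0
Minimize: z = 11y1 + 10y2 + 9y3

Subject to:
  C1: -y1 - y3 ≤ -9
  C2: -y2 - y3 ≤ -2
  y1, y2, y3 ≥ 0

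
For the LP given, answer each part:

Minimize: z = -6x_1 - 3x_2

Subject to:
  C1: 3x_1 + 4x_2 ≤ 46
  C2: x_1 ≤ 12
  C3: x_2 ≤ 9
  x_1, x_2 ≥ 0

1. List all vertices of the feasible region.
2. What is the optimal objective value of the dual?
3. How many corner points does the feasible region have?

1. (0, 0), (12, 0), (12, 2.5), (3.333, 9), (0, 9)
2. -79.5 (by strong duality, equal to the primal optimum)
3. 5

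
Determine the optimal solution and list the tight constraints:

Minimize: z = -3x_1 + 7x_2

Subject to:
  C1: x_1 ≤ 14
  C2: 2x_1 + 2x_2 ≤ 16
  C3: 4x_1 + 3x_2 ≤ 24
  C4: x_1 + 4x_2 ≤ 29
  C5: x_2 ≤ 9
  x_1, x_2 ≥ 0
Optimal: x_1 = 6, x_2 = 0
Slack at optimum:
  C1: slack = 8
  C2: slack = 4
  C3: slack = 0 (binding)
  C4: slack = 23
  C5: slack = 9
  x_1 ≥ 0: x_1 = 6
  x_2 ≥ 0: x_2 = 0 (binding)
Binding constraints: C3, x_2 ≥ 0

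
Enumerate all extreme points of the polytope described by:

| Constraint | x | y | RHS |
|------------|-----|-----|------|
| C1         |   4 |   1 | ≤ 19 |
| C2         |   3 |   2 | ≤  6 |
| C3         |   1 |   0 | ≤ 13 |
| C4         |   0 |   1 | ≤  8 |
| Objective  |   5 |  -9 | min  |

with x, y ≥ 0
Each vertex is the intersection of two constraint boundaries that also satisfies all remaining constraints:
  x = 0 and y = 0 → (0, 0)
  3x + 2y = 6 and y = 0 → (2, 0)
  3x + 2y = 6 and x = 0 → (0, 3)

Vertices: (0, 0), (2, 0), (0, 3)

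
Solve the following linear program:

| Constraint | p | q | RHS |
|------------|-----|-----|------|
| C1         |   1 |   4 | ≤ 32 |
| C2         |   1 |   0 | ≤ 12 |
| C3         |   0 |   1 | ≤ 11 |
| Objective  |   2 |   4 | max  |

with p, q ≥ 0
p = 12, q = 5, z = 44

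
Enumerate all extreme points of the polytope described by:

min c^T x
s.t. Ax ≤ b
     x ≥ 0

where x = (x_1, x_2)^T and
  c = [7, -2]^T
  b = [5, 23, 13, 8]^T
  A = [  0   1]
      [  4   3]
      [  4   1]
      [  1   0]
Each vertex is the intersection of two constraint boundaries that also satisfies all remaining constraints:
  x_1 = 0 and x_2 = 0 → (0, 0)
  4x_1 + x_2 = 13 and x_2 = 0 → (3.25, 0)
  x_2 = 5 and 4x_1 + 3x_2 = 23 → (2, 5)
  x_2 = 5 and x_1 = 0 → (0, 5)

Vertices: (0, 0), (3.25, 0), (2, 5), (0, 5)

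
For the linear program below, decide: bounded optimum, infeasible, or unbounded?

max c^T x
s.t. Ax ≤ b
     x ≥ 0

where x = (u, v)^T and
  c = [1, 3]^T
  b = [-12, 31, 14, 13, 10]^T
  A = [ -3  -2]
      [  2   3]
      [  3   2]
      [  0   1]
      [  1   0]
The point (0, 7) satisfies every constraint, so the LP is feasible; the constraints give u ≤ 10 and v ≤ 13, which with u, v ≥ 0 keep the feasible region inside a bounded box. A feasible, bounded LP attains a finite optimum at a vertex.

Evaluating z = u + 3v at each vertex:
  (4, 0): z = 4
  (4.667, 0): z = 4.667
  (0, 7): z = 21
  (0, 6): z = 18

The LP has an optimal solution: (0, 7) with z = 21.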